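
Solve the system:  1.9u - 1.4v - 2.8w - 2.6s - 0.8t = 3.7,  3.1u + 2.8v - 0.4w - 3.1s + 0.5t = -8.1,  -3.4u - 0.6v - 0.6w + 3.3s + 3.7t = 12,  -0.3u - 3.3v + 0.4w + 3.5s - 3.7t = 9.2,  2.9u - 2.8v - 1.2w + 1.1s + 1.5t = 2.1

Row-reduce the augmented matrix:
R1 ← R1 / (19/10).
R2 ← R2 − 31/10·R1.
R3 ← R3 + 17/5·R1.
R4 ← R4 + 3/10·R1.
R5 ← R5 − 29/10·R1.
R2 ← R2 / (483/95).
R1 ← R1 + 14/19·R2.
R3 ← R3 + 59/19·R2.
R4 ← R4 + 669/190·R2.
R5 ← R5 + 63/95·R2.
R3 ← R3 / (-2467/805).
R1 ← R1 + 20/23·R3.
R2 ← R2 − 132/161·R3.
R4 ← R4 − 458/161·R3.
R5 ← R5 − 416/115·R3.
R4 ← R4 / (96875/29604).
R1 ← R1 + 2509/2467·R4.
R2 ← R2 − 731/14802·R4.
R3 ← R3 − 1582/7401·R4.
R5 ← R5 − 164456/37005·R4.
R5 ← R5 / (2995612/484375).
R1 ← R1 + 91454/96875·R5.
R2 ← R2 − 120956/96875·R5.
R3 ← R3 + 110061/96875·R5.
R4 ← R4 − 16373/96875·R5.
Reading off the reduced rows gives u = -1, v = 1, w = -5, s = 3, t = -1.

u = -1, v = 1, w = -5, s = 3, t = -1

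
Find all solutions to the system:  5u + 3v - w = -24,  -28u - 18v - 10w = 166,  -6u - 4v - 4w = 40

Row-reduce:
R1 ← R1 / (5).
R2 ← R2 + 28·R1.
R3 ← R3 + 6·R1.
R2 ← R2 / (-6/5).
R1 ← R1 − 3/5·R2.
R3 ← R3 + 2/5·R2.
Row 3 reduces to 0 = 2/3, a contradiction. The system is inconsistent.

no solution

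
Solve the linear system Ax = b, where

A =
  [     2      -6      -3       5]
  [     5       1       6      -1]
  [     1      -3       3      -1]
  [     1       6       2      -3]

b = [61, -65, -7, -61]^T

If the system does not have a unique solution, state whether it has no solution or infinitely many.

x_1 = -4, x_2 = -6, x_3 = -6, x_4 = 3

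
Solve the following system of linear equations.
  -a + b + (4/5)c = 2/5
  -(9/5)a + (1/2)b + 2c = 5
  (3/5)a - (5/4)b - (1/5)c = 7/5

no solution

Row-reduce:
R1 ← R1 / (-1).
R2 ← R2 + 9/5·R1.
R3 ← R3 − 3/5·R1.
R2 ← R2 / (-13/10).
R1 ← R1 + 1·R2.
R3 ← R3 + 13/20·R2.
Row 3 reduces to 0 = -1/2, a contradiction. The system is inconsistent.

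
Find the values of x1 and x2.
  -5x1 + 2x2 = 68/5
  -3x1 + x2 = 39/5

x1 = -2, x2 = 9/5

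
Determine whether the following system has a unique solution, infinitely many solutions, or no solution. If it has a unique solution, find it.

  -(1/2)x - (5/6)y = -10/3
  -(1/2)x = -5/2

x = 5, y = 1

Row-reduce the augmented matrix:
R1 ← R1 / (-1/2).
R2 ← R2 + 1/2·R1.
R2 ← R2 / (5/6).
R1 ← R1 − 5/3·R2.
Reading off the reduced rows gives x = 5, y = 1.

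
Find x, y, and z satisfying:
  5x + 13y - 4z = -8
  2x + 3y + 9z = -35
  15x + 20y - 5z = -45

Row-reduce the augmented matrix:
R1 ← R1 / (5).
R2 ← R2 − 2·R1.
R3 ← R3 − 15·R1.
R2 ← R2 / (-11/5).
R1 ← R1 − 13/5·R2.
R3 ← R3 + 19·R2.
R3 ← R3 / (-930/11).
R1 ← R1 − 129/11·R3.
R2 ← R2 + 53/11·R3.
Reading off the reduced rows gives x = -4, y = 0, z = -3.

x = -4, y = 0, z = -3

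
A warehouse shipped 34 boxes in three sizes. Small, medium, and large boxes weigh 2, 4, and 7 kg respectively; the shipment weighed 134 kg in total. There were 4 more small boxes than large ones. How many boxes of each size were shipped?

small boxes: 10, medium boxes: 18, large boxes: 6

Let s = small boxes, m = medium boxes, l = large boxes.
  s + m + l = 34
  2s + 4m + 7l = 134
  s - l = 4
Row-reduce the augmented matrix:
R2 ← R2 − 2·R1.
R3 ← R3 − 1·R1.
R2 ← R2 / (2).
R1 ← R1 − 1·R2.
R3 ← R3 + 1·R2.
R3 ← R3 / (1/2).
R1 ← R1 + 3/2·R3.
R2 ← R2 − 5/2·R3.
Reading off the reduced rows gives s = 10, m = 18, l = 6.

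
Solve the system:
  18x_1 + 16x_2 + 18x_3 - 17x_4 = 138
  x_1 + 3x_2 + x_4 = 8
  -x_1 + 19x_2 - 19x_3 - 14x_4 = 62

infinitely many solutions

Row-reduce:
R1 ← R1 / (18).
R2 ← R2 − 1·R1.
R3 ← R3 + 1·R1.
R2 ← R2 / (19/9).
R1 ← R1 − 8/9·R2.
R3 ← R3 − 179/9·R2.
R3 ← R3 / (-163/19).
R1 ← R1 − 27/19·R3.
R2 ← R2 + 9/19·R3.
Rank is 3 with 4 unknowns, leaving x_4 free.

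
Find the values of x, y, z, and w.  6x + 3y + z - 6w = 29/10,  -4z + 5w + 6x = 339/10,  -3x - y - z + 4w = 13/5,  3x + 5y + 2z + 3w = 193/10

x = 5/2, y = 3/2, z = -8/5, w = 5/2

Row-reduce the augmented matrix:
R1 ← R1 / (6).
R2 ← R2 − 6·R1.
R3 ← R3 + 3·R1.
R4 ← R4 − 3·R1.
R2 ← R2 / (-3).
R1 ← R1 − 1/2·R2.
R3 ← R3 − 1/2·R2.
R4 ← R4 − 7/2·R2.
R3 ← R3 / (-4/3).
R1 ← R1 + 2/3·R3.
R2 ← R2 − 5/3·R3.
R4 ← R4 + 13/3·R3.
R4 ← R4 / (77/8).
R1 ← R1 + 7/12·R4.
R2 ← R2 + 1/8·R4.
R3 ← R3 + 17/8·R4.
Reading off the reduced rows gives x = 5/2, y = 3/2, z = -8/5, w = 5/2.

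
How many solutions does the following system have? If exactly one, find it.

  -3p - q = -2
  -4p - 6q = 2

p = 1, q = -1

From equation 1: q = 2 − 3·p.
Substitute into equation 2 and solve: p = 1.
Then q = -1.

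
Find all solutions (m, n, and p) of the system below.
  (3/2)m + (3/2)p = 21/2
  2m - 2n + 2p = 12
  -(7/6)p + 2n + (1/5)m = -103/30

Row-reduce the augmented matrix:
R1 ← R1 / (3/2).
R2 ← R2 − 2·R1.
R3 ← R3 − 1/5·R1.
R2 ← R2 / (-2).
R3 ← R3 − 2·R2.
R3 ← R3 / (-41/30).
R1 ← R1 − 1·R3.
Reading off the reduced rows gives m = 2, n = 1, p = 5.

m = 2, n = 1, p = 5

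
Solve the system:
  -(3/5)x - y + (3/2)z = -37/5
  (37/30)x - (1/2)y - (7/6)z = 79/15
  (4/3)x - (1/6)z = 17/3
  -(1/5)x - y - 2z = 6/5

Row-reduce:
R1 ← R1 / (-3/5).
R2 ← R2 − 37/30·R1.
R3 ← R3 − 4/3·R1.
R4 ← R4 + 1/5·R1.
R2 ← R2 / (-23/9).
R1 ← R1 − 5/3·R2.
R3 ← R3 + 20/9·R2.
R4 ← R4 + 2/3·R2.
R3 ← R3 / (3/2).
R1 ← R1 + 5/4·R3.
R2 ← R2 + 3/4·R3.
R4 ← R4 + 3·R3.
Row 4 reduces to 0 = 2, a contradiction. The system is inconsistent.

no solution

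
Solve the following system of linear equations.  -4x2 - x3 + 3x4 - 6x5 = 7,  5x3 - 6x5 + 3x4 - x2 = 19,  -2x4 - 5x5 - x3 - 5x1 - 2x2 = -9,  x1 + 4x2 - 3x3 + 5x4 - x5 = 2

Row-reduce:
Swap R1 and R3.
R1 ← R1 / (-5).
R4 ← R4 − 1·R1.
R2 ← R2 / (-1).
R1 ← R1 − 2/5·R2.
R3 ← R3 + 4·R2.
R4 ← R4 − 18/5·R2.
R3 ← R3 / (-21).
R1 ← R1 − 11/5·R3.
R2 ← R2 + 5·R3.
R4 ← R4 − 74/5·R3.
R4 ← R4 / (317/35).
R1 ← R1 − 23/35·R4.
R2 ← R2 + 6/7·R4.
R3 ← R3 − 3/7·R4.
Rank is 4 with 5 unknowns, leaving x5 free.

infinitely many solutions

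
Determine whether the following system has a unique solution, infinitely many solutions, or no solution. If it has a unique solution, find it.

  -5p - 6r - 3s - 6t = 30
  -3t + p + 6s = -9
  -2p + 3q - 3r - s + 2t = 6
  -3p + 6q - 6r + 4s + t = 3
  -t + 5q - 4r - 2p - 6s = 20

infinitely many solutions

Row-reduce:
R1 ← R1 / (-5).
R2 ← R2 − 1·R1.
R3 ← R3 + 2·R1.
R4 ← R4 + 3·R1.
R5 ← R5 + 2·R1.
Swap R2 and R3.
R2 ← R2 / (3).
R4 ← R4 − 6·R2.
R5 ← R5 − 5·R2.
R3 ← R3 / (-6/5).
R1 ← R1 − 6/5·R3.
R2 ← R2 + 1/5·R3.
R4 ← R4 + 6/5·R3.
R5 ← R5 + 3/5·R3.
Swap R4 and R5.
R4 ← R4 / (-47/6).
R1 ← R1 − 6·R4.
R2 ← R2 + 5/6·R4.
R3 ← R3 + 9/2·R4.
Rank is 4 with 5 unknowns, leaving t free.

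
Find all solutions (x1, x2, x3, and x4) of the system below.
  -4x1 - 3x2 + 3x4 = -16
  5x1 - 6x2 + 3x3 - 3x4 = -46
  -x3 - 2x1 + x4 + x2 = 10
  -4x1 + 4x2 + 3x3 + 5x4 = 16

x1 = -2, x2 = 6, x3 = -2, x4 = -2

Row-reduce the augmented matrix:
R1 ← R1 / (-4).
R2 ← R2 − 5·R1.
R3 ← R3 + 2·R1.
R4 ← R4 + 4·R1.
R2 ← R2 / (-39/4).
R1 ← R1 − 3/4·R2.
R3 ← R3 − 5/2·R2.
R4 ← R4 − 7·R2.
R3 ← R3 / (-3/13).
R1 ← R1 − 3/13·R3.
R2 ← R2 + 4/13·R3.
R4 ← R4 − 67/13·R3.
R4 ← R4 / (-13/3).
R1 ← R1 + 1·R4.
R2 ← R2 − 1/3·R4.
R3 ← R3 − 4/3·R4.
Reading off the reduced rows gives x1 = -2, x2 = 6, x3 = -2, x4 = -2.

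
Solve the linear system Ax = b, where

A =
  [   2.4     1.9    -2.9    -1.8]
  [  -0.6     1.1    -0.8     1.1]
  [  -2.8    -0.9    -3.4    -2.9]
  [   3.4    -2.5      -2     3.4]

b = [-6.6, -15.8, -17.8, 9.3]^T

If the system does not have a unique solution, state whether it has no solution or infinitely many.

x_1 = 5, x_2 = -5, x_3 = 5, x_4 = -3

Row-reduce the augmented matrix:
R1 ← R1 / (12/5).
R2 ← R2 + 3/5·R1.
R3 ← R3 + 14/5·R1.
R4 ← R4 − 17/5·R1.
R2 ← R2 / (63/40).
R1 ← R1 − 19/24·R2.
R3 ← R3 − 79/60·R2.
R4 ← R4 + 623/120·R2.
R3 ← R3 / (-10411/1890).
R1 ← R1 + 167/378·R3.
R2 ← R2 + 61/63·R3.
R4 ← R4 + 394/135·R3.
R4 ← R4 / (1148293/104110).
R1 ← R1 + 6581/10411·R4.
R2 ← R2 − 14441/10411·R4.
R3 ← R3 − 10477/10411·R4.
Reading off the reduced rows gives x_1 = 5, x_2 = -5, x_3 = 5, x_4 = -3.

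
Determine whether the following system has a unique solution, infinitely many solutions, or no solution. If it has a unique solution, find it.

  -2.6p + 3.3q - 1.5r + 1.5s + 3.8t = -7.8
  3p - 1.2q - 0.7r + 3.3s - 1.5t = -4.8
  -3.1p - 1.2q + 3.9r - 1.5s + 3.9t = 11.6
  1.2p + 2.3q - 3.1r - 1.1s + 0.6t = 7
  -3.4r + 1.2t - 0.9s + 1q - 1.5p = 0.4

p = 4, q = -2, r = 0, s = -4, t = 4

Row-reduce the augmented matrix:
R1 ← R1 / (-13/5).
R2 ← R2 − 3·R1.
R3 ← R3 + 31/10·R1.
R4 ← R4 − 6/5·R1.
R5 ← R5 + 3/2·R1.
R2 ← R2 / (339/130).
R1 ← R1 + 33/26·R2.
R3 ← R3 + 267/52·R2.
R4 ← R4 − 497/130·R2.
R5 ← R5 + 47/52·R2.
R3 ← R3 / (2039/2260).
R1 ← R1 + 137/226·R3.
R2 ← R2 + 316/339·R3.
R4 ← R4 + 155/678·R3.
R5 ← R5 + 22897/6780·R3.
R4 ← R4 / (-12451/2039).
R1 ← R1 − 12882/2039·R4.
R2 ← R2 − 17874/2039·R4.
R3 ← R3 − 14955/2039·R4.
R5 ← R5 − 504609/20390·R4.
R5 ← R5 / (30802307/1867650).
R1 ← R1 − 169242/62255·R5.
R2 ← R2 − 1021147/186765·R5.
R3 ← R3 − 60770/12451·R5.
R4 ← R4 − 18223/186765·R5.
Reading off the reduced rows gives p = 4, q = -2, r = 0, s = -4, t = 4.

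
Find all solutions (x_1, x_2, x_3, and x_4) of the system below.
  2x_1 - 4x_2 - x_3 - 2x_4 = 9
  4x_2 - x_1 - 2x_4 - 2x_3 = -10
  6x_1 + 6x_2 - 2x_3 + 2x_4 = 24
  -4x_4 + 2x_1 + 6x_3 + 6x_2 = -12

Row-reduce the augmented matrix:
R1 ← R1 / (2).
R2 ← R2 + 1·R1.
R3 ← R3 − 6·R1.
R4 ← R4 − 2·R1.
R2 ← R2 / (2).
R1 ← R1 + 2·R2.
R3 ← R3 − 18·R2.
R4 ← R4 − 10·R2.
R3 ← R3 / (47/2).
R1 ← R1 + 3·R3.
R2 ← R2 + 5/4·R3.
R4 ← R4 − 39/2·R3.
R4 ← R4 / (-754/47).
R1 ← R1 − 22/47·R4.
R2 ← R2 − 17/47·R4.
R3 ← R3 − 70/47·R4.
Reading off the reduced rows gives x_1 = 4, x_2 = -1, x_3 = -1, x_4 = 2.

x_1 = 4, x_2 = -1, x_3 = -1, x_4 = 2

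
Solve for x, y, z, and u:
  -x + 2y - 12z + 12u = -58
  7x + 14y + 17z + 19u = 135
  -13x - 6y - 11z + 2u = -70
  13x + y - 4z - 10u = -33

x = 0, y = 1, z = 6, u = 1

Row-reduce the augmented matrix:
R1 ← R1 / (-1).
R2 ← R2 − 7·R1.
R3 ← R3 + 13·R1.
R4 ← R4 − 13·R1.
R2 ← R2 / (28).
R1 ← R1 + 2·R2.
R3 ← R3 + 32·R2.
R4 ← R4 − 27·R2.
R3 ← R3 / (479/7).
R1 ← R1 − 101/14·R3.
R2 ← R2 + 67/28·R3.
R4 ← R4 + 2671/28·R3.
R4 ← R4 / (-7483/1916).
R1 ← R1 + 783/958·R4.
R2 ← R2 − 4617/1916·R4.
R3 ← R3 + 254/479·R4.
Reading off the reduced rows gives x = 0, y = 1, z = 6, u = 1.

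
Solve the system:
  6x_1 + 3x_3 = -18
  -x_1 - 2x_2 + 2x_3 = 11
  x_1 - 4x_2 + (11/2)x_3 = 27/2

no solution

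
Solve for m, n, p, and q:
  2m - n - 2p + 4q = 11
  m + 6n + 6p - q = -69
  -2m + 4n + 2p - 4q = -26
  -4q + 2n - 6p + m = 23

m = -3, n = -5, p = -6, q = 0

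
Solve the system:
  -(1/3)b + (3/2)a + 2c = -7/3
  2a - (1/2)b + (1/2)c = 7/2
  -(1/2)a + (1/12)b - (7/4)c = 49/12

infinitely many solutions

Row-reduce:
R1 ← R1 / (3/2).
R2 ← R2 − 2·R1.
R3 ← R3 + 1/2·R1.
R2 ← R2 / (-1/18).
R1 ← R1 + 2/9·R2.
R3 ← R3 + 1/36·R2.
Rank is 2 with 3 unknowns, leaving c free.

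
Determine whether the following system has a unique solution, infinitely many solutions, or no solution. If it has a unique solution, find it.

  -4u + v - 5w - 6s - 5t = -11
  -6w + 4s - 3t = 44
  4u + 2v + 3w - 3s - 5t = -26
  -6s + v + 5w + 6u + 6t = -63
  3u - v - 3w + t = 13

u = 0, v = -6, w = -3, s = 5, t = -2

Row-reduce the augmented matrix:
R1 ← R1 / (-4).
R3 ← R3 − 4·R1.
R4 ← R4 − 6·R1.
R5 ← R5 − 3·R1.
Swap R2 and R3.
R2 ← R2 / (3).
R1 ← R1 + 1/4·R2.
R4 ← R4 − 5/2·R2.
R5 ← R5 + 1/4·R2.
R3 ← R3 / (-6).
R1 ← R1 − 13/12·R3.
R2 ← R2 + 2/3·R3.
R4 ← R4 + 5/6·R3.
R5 ← R5 + 83/12·R3.
R4 ← R4 / (-145/18).
R1 ← R1 − 53/36·R4.
R2 ← R2 + 31/9·R4.
R3 ← R3 + 2/3·R4.
R5 ← R5 + 355/36·R4.
R5 ← R5 / (-9).
R1 ← R1 − 6/5·R5.
R2 ← R2 + 61/10·R5.
R3 ← R3 + 1/10·R5.
R4 ← R4 + 9/10·R5.
Reading off the reduced rows gives u = 0, v = -6, w = -3, s = 5, t = -2.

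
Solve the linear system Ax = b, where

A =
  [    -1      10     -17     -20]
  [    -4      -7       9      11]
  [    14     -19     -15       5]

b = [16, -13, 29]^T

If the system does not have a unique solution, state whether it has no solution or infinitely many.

infinitely many solutions

Row-reduce:
R1 ← R1 / (-1).
R2 ← R2 + 4·R1.
R3 ← R3 − 14·R1.
R2 ← R2 / (-47).
R1 ← R1 + 10·R2.
R3 ← R3 − 121·R2.
R3 ← R3 / (-2574/47).
R1 ← R1 − 29/47·R3.
R2 ← R2 + 77/47·R3.
Rank is 3 with 4 unknowns, leaving x_4 free.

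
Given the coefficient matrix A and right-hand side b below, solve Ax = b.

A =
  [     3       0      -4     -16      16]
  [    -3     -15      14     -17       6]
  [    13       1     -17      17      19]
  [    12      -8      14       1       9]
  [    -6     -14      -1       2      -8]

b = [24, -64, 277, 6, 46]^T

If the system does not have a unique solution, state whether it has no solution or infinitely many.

x_1 = 0, x_2 = -5, x_3 = -6, x_4 = 5, x_5 = 5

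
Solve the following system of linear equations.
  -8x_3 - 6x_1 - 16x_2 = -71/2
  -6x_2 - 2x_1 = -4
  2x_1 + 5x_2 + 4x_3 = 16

Row-reduce:
R1 ← R1 / (-6).
R2 ← R2 + 2·R1.
R3 ← R3 − 2·R1.
R2 ← R2 / (-2/3).
R1 ← R1 − 8/3·R2.
R3 ← R3 + 1/3·R2.
Row 3 reduces to 0 = 1/4, a contradiction. The system is inconsistent.

no solution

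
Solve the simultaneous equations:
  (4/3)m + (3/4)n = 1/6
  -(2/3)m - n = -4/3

m = -1, n = 2

From equation 2: n = 4/3 − 2/3·m.
Substitute into equation 1 and solve: m = -1.
Then n = 2.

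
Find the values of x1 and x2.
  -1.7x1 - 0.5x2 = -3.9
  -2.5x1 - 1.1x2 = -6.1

x1 = 2, x2 = 1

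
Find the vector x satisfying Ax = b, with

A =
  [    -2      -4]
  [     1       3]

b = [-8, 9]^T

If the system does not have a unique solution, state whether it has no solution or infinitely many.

x_1 = -6, x_2 = 5

From equation 2: x_1 = 9 − 3·x_2.
Substitute into equation 1 and solve: x_2 = 5.
Then x_1 = -6.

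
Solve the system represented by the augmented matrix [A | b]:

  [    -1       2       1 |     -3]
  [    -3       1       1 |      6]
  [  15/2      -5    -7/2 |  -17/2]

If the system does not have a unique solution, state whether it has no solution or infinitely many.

no solution

Row-reduce:
R1 ← R1 / (-1).
R2 ← R2 + 3·R1.
R3 ← R3 − 15/2·R1.
R2 ← R2 / (-5).
R1 ← R1 + 2·R2.
R3 ← R3 − 10·R2.
Row 3 reduces to 0 = -1, a contradiction. The system is inconsistent.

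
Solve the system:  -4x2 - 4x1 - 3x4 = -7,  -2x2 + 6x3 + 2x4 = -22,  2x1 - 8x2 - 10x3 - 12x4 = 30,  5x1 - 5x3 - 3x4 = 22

Row-reduce:
R1 ← R1 / (-4).
R3 ← R3 − 2·R1.
R4 ← R4 − 5·R1.
R2 ← R2 / (-2).
R1 ← R1 − 1·R2.
R3 ← R3 + 10·R2.
R4 ← R4 + 5·R2.
R3 ← R3 / (-40).
R1 ← R1 − 3·R3.
R2 ← R2 + 3·R3.
R4 ← R4 + 20·R3.
Rank is 3 with 4 unknowns, leaving x4 free.

infinitely many solutions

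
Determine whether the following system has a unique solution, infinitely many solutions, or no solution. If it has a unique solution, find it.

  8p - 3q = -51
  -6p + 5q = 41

Row-reduce the augmented matrix:
R1 ← R1 / (8).
R2 ← R2 + 6·R1.
R2 ← R2 / (11/4).
R1 ← R1 + 3/8·R2.
Reading off the reduced rows gives p = -6, q = 1.

p = -6, q = 1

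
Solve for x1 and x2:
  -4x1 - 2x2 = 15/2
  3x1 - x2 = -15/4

x1 = -3/2, x2 = -3/4

Row-reduce the augmented matrix:
R1 ← R1 / (-4).
R2 ← R2 − 3·R1.
R2 ← R2 / (-5/2).
R1 ← R1 − 1/2·R2.
Reading off the reduced rows gives x1 = -3/2, x2 = -3/4.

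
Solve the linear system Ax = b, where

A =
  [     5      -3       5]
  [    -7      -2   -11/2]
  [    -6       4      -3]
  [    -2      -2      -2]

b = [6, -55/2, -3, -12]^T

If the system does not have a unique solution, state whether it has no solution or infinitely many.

Row-reduce:
R1 ← R1 / (5).
R2 ← R2 + 7·R1.
R3 ← R3 + 6·R1.
R4 ← R4 + 2·R1.
R2 ← R2 / (-31/5).
R1 ← R1 + 3/5·R2.
R3 ← R3 − 2/5·R2.
R4 ← R4 + 16/5·R2.
R3 ← R3 / (96/31).
R1 ← R1 − 53/62·R3.
R2 ← R2 + 15/62·R3.
R4 ← R4 + 24/31·R3.
Row 4 reduces to 0 = 1, a contradiction. The system is inconsistent.

no solution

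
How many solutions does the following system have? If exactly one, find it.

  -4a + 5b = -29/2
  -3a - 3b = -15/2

Row-reduce the augmented matrix:
R1 ← R1 / (-4).
R2 ← R2 + 3·R1.
R2 ← R2 / (-27/4).
R1 ← R1 + 5/4·R2.
Reading off the reduced rows gives a = 3, b = -1/2.

a = 3, b = -1/2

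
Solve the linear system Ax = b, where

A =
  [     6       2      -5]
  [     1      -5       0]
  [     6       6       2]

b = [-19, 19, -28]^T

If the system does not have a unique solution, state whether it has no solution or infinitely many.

x_1 = -1, x_2 = -4, x_3 = 1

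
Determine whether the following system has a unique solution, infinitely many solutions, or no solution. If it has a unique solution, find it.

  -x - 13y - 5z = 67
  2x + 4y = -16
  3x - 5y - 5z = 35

infinitely many solutions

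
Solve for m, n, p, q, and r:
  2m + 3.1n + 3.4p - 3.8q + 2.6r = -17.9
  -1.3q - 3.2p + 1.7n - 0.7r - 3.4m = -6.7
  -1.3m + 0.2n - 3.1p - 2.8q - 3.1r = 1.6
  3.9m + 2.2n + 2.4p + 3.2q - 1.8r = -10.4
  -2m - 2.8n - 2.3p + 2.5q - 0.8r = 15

m = -2, n = -5, p = 2, q = 0, r = -2

Row-reduce the augmented matrix:
R1 ← R1 / (2).
R2 ← R2 + 17/5·R1.
R3 ← R3 + 13/10·R1.
R4 ← R4 − 39/10·R1.
R5 ← R5 + 2·R1.
R2 ← R2 / (697/100).
R1 ← R1 − 31/20·R2.
R3 ← R3 − 443/200·R2.
R4 ← R4 + 769/200·R2.
R5 ← R5 − 3/10·R2.
R3 ← R3 / (-5959/3485).
R1 ← R1 − 785/697·R3.
R2 ← R2 − 258/697·R3.
R4 ← R4 + 19563/6970·R3.
R5 ← R5 − 6893/6970·R3.
R4 ← R4 / (25799/2360).
R1 ← R1 + 477/236·R4.
R2 ← R2 + 203/118·R4.
R3 ← R3 − 387/236·R4.
R5 ← R5 + 6107/2360·R4.
R5 ← R5 / (96486/13028495).
R1 ← R1 + 3488294/2605699·R5.
R2 ← R2 + 302310/2605699·R5.
R3 ← R3 − 4170213/2605699·R5.
R4 ← R4 + 134169/2605699·R5.
Reading off the reduced rows gives m = -2, n = -5, p = 2, q = 0, r = -2.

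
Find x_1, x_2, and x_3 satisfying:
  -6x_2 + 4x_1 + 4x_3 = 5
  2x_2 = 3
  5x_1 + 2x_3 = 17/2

Row-reduce the augmented matrix:
R1 ← R1 / (4).
R3 ← R3 − 5·R1.
R2 ← R2 / (2).
R1 ← R1 + 3/2·R2.
R3 ← R3 − 15/2·R2.
R3 ← R3 / (-3).
R1 ← R1 − 1·R3.
Reading off the reduced rows gives x_1 = 1/2, x_2 = 3/2, x_3 = 3.

x_1 = 1/2, x_2 = 3/2, x_3 = 3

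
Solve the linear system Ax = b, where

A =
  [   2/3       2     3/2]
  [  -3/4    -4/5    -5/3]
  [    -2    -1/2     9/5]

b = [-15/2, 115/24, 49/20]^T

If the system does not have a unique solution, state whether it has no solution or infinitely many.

x_1 = -3/2, x_2 = -5/2, x_3 = -1

Row-reduce the augmented matrix:
R1 ← R1 / (2/3).
R2 ← R2 + 3/4·R1.
R3 ← R3 + 2·R1.
R2 ← R2 / (29/20).
R1 ← R1 − 3·R2.
R3 ← R3 − 11/2·R2.
R3 ← R3 / (21649/3480).
R1 ← R1 − 64/29·R3.
R2 ← R2 − 5/348·R3.
Reading off the reduced rows gives x_1 = -3/2, x_2 = -5/2, x_3 = -1.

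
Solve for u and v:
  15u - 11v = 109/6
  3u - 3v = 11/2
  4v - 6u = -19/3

Row-reduce the augmented matrix:
R1 ← R1 / (15).
R2 ← R2 − 3·R1.
R3 ← R3 + 6·R1.
R2 ← R2 / (-4/5).
R1 ← R1 + 11/15·R2.
R3 ← R3 + 2/5·R2.
R3 reduces to 0 = 0, so the extra equation is consistent.
Reading off the reduced rows gives u = -1/2, v = -7/3.

u = -1/2, v = -7/3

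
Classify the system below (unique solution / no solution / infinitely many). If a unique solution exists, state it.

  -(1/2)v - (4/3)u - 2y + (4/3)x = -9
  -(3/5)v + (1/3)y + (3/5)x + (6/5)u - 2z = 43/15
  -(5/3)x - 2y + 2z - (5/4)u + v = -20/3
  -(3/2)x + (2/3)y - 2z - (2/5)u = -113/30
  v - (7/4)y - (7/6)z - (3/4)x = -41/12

Row-reduce the augmented matrix:
R1 ← R1 / (4/3).
R2 ← R2 − 3/5·R1.
R3 ← R3 + 5/3·R1.
R4 ← R4 + 3/2·R1.
R5 ← R5 + 3/4·R1.
R2 ← R2 / (37/30).
R1 ← R1 + 3/2·R2.
R3 ← R3 + 9/2·R2.
R4 ← R4 + 19/12·R2.
R5 ← R5 + 23/8·R2.
R3 ← R3 / (-196/37).
R1 ← R1 + 90/37·R3.
R2 ← R2 + 60/37·R3.
R4 ← R4 + 169/37·R3.
R5 ← R5 + 647/111·R3.
R4 ← R4 / (-32189/11760).
R1 ← R1 + 191/392·R4.
R2 ← R2 − 67/196·R4.
R3 ← R3 + 1621/2352·R4.
R5 ← R5 + 4031/7056·R4.
R5 ← R5 / (251495/257512).
R1 ← R1 + 21993/64378·R5.
R2 ← R2 + 3015/128756·R5.
R3 ← R3 − 60441/257512·R5.
R4 ← R4 − 2205/32189·R5.
Reading off the reduced rows gives x = 1, y = 2, z = 1, u = 4, v = 2.

x = 1, y = 2, z = 1, u = 4, v = 2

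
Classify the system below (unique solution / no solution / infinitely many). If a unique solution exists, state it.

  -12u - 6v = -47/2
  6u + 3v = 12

Row-reduce:
R1 ← R1 / (-12).
R2 ← R2 − 6·R1.
Row 2 reduces to 0 = 1/4, a contradiction. The system is inconsistent.

no solution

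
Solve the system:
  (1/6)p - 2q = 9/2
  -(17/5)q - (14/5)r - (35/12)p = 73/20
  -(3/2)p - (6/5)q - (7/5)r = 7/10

Row-reduce:
R1 ← R1 / (1/6).
R2 ← R2 + 35/12·R1.
R3 ← R3 + 3/2·R1.
R2 ← R2 / (-192/5).
R1 ← R1 + 12·R2.
R3 ← R3 + 96/5·R2.
Rank is 2 with 3 unknowns, leaving r free.

infinitely many solutions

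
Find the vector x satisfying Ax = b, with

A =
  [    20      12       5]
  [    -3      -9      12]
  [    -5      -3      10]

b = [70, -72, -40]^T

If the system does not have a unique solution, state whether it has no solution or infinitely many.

Row-reduce the augmented matrix:
R1 ← R1 / (20).
R2 ← R2 + 3·R1.
R3 ← R3 + 5·R1.
R2 ← R2 / (-36/5).
R1 ← R1 − 3/5·R2.
R3 ← R3 / (45/4).
R1 ← R1 − 21/16·R3.
R2 ← R2 + 85/48·R3.
Reading off the reduced rows gives x_1 = 1, x_2 = 5, x_3 = -2.

x_1 = 1, x_2 = 5, x_3 = -2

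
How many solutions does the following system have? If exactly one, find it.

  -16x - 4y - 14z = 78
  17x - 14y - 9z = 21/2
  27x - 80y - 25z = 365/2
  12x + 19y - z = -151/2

x = -5/2, y = -5/2, z = -2

Row-reduce the augmented matrix:
R1 ← R1 / (-16).
R2 ← R2 − 17·R1.
R3 ← R3 − 27·R1.
R4 ← R4 − 12·R1.
R2 ← R2 / (-73/4).
R1 ← R1 − 1/4·R2.
R3 ← R3 + 347/4·R2.
R4 ← R4 − 16·R2.
R3 ← R3 / (4735/73).
R1 ← R1 − 40/73·R3.
R2 ← R2 − 191/146·R3.
R4 ← R4 + 4735/146·R3.
R4 reduces to 0 = 0, so the extra equation is consistent.
Reading off the reduced rows gives x = -5/2, y = -5/2, z = -2.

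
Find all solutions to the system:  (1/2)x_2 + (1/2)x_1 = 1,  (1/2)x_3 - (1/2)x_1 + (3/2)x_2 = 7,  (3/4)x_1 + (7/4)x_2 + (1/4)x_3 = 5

no solution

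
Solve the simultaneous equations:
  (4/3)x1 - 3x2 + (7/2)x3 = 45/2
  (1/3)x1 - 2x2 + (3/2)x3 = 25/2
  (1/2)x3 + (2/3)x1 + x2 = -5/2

infinitely many solutions

Row-reduce:
R1 ← R1 / (4/3).
R2 ← R2 − 1/3·R1.
R3 ← R3 − 2/3·R1.
R2 ← R2 / (-5/4).
R1 ← R1 + 9/4·R2.
R3 ← R3 − 5/2·R2.
Rank is 2 with 3 unknowns, leaving x3 free.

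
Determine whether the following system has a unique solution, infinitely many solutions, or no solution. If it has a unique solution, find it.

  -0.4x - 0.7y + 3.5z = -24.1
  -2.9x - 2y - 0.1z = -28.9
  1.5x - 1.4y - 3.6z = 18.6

Row-reduce the augmented matrix:
R1 ← R1 / (-2/5).
R2 ← R2 + 29/10·R1.
R3 ← R3 − 3/2·R1.
R2 ← R2 / (123/40).
R1 ← R1 − 7/4·R2.
R3 ← R3 + 161/40·R2.
R3 ← R3 / (-29299/1230).
R1 ← R1 − 707/123·R3.
R2 ← R2 + 1019/123·R3.
Reading off the reduced rows gives x = 6, y = 6, z = -5.

x = 6, y = 6, z = -5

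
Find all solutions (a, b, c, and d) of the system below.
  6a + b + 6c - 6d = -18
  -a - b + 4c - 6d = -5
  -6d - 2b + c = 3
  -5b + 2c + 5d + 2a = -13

Row-reduce the augmented matrix:
R1 ← R1 / (6).
R2 ← R2 + 1·R1.
R4 ← R4 − 2·R1.
R2 ← R2 / (-5/6).
R1 ← R1 − 1/6·R2.
R3 ← R3 + 2·R2.
R4 ← R4 + 16/3·R2.
R3 ← R3 / (-11).
R1 ← R1 − 2·R3.
R2 ← R2 + 6·R3.
R4 ← R4 + 32·R3.
R4 ← R4 / (1121/55).
R1 ← R1 + 24/55·R4.
R2 ← R2 − 138/55·R4.
R3 ← R3 + 54/55·R4.
Reading off the reduced rows gives a = -1, b = 0, c = -3, d = -1.

a = -1, b = 0, c = -3, d = -1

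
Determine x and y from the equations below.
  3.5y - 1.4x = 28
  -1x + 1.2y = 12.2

x = -5, y = 6

Row-reduce the augmented matrix:
R1 ← R1 / (-7/5).
R2 ← R2 + 1·R1.
R2 ← R2 / (-13/10).
R1 ← R1 + 5/2·R2.
Reading off the reduced rows gives x = -5, y = 6.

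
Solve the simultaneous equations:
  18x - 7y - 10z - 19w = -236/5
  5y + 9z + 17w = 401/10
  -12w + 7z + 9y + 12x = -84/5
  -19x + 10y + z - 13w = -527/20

Row-reduce the augmented matrix:
R1 ← R1 / (18).
R3 ← R3 − 12·R1.
R4 ← R4 + 19·R1.
R2 ← R2 / (5).
R1 ← R1 + 7/18·R2.
R3 ← R3 − 41/3·R2.
R4 ← R4 − 47/18·R2.
R3 ← R3 / (-164/15).
R1 ← R1 − 13/90·R3.
R2 ← R2 − 9/5·R3.
R4 ← R4 + 1283/90·R3.
R4 ← R4 / (5833/328).
R1 ← R1 + 111/328·R4.
R2 ← R2 + 679/164·R4.
R3 ← R3 − 687/164·R4.
Reading off the reduced rows gives x = -1/4, y = -7/5, z = 12/5, w = 3/2.

x = -1/4, y = -7/5, z = 12/5, w = 3/2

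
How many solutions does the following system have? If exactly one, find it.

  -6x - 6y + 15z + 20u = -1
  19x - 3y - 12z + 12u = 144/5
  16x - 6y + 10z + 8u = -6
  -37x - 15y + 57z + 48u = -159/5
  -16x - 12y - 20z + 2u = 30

x = 0, y = 0, z = -7/5, u = 1

Row-reduce the augmented matrix:
R1 ← R1 / (-6).
R2 ← R2 − 19·R1.
R3 ← R3 − 16·R1.
R4 ← R4 + 37·R1.
R5 ← R5 + 16·R1.
R2 ← R2 / (-22).
R1 ← R1 − 1·R2.
R3 ← R3 + 22·R2.
R4 ← R4 − 22·R2.
R5 ← R5 − 4·R2.
R3 ← R3 / (29/2).
R1 ← R1 + 39/44·R3.
R2 ← R2 + 71/44·R3.
R5 ← R5 + 589/11·R3.
Swap R4 and R5.
R4 ← R4 / (-28498/319).
R1 ← R1 + 244/319·R4.
R2 ← R2 + 4768/957·R4.
R3 ← R3 + 28/29·R4.
R5 reduces to 0 = 0, so the extra equation is consistent.
Reading off the reduced rows gives x = 0, y = 0, z = -7/5, u = 1.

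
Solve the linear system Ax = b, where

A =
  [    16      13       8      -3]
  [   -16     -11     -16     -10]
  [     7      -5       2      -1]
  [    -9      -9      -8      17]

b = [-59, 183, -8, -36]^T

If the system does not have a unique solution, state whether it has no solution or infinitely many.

x_1 = -1, x_2 = -1, x_3 = -6, x_4 = -6

Row-reduce the augmented matrix:
R1 ← R1 / (16).
R2 ← R2 + 16·R1.
R3 ← R3 − 7·R1.
R4 ← R4 + 9·R1.
R2 ← R2 / (2).
R1 ← R1 − 13/16·R2.
R3 ← R3 + 171/16·R2.
R4 ← R4 + 27/16·R2.
R3 ← R3 / (-177/4).
R1 ← R1 − 15/4·R3.
R2 ← R2 + 4·R3.
R4 ← R4 + 41/4·R3.
R4 ← R4 / (14417/708).
R1 ← R1 + 181/236·R4.
R2 ← R2 + 44/177·R4.
R3 ← R3 − 2213/1416·R4.
Reading off the reduced rows gives x_1 = -1, x_2 = -1, x_3 = -6, x_4 = -6.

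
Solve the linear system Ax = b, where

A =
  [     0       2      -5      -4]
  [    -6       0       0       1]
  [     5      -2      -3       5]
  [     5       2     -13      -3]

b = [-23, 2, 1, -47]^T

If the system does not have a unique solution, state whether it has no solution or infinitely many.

no solution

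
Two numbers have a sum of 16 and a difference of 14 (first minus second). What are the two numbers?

Let x = first number, y = second number.
  x + y = 16
  x - y = 14
Row-reduce the augmented matrix:
R2 ← R2 − 1·R1.
R2 ← R2 / (-2).
R1 ← R1 − 1·R2.
Reading off the reduced rows gives x = 15, y = 1.

first number: 15, second number: 1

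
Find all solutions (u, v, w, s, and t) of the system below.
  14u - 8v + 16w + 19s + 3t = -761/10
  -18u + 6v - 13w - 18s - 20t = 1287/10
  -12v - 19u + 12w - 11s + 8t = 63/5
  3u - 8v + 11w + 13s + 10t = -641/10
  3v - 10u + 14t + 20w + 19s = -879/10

Row-reduce the augmented matrix:
R1 ← R1 / (14).
R2 ← R2 + 18·R1.
R3 ← R3 + 19·R1.
R4 ← R4 − 3·R1.
R5 ← R5 + 10·R1.
R2 ← R2 / (-30/7).
R1 ← R1 + 4/7·R2.
R3 ← R3 + 160/7·R2.
R4 ← R4 + 44/7·R2.
R5 ← R5 + 19/7·R2.
R3 ← R3 / (-20/3).
R1 ← R1 − 2/15·R3.
R2 ← R2 + 53/30·R3.
R4 ← R4 + 53/15·R3.
R5 ← R5 − 799/30·R3.
R4 ← R4 / (1967/200).
R1 ← R1 − 11/100·R4.
R2 ← R2 − 1467/400·R4.
R3 ← R3 − 117/40·R4.
R5 ← R5 + 19761/400·R4.
R5 ← R5 / (90799/281).
R1 ← R1 − 8935/1967·R5.
R2 ← R2 + 29828/1967·R5.
R3 ← R3 + 17852/1967·R5.
R4 ← R4 + 3799/1967·R5.
Reading off the reduced rows gives u = -3/2, v = -4/5, w = -3/2, s = -3/2, t = -3.

u = -3/2, v = -4/5, w = -3/2, s = -3/2, t = -3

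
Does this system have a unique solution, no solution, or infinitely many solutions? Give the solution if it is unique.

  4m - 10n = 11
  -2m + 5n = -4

no solution

Row-reduce:
R1 ← R1 / (4).
R2 ← R2 + 2·R1.
Row 2 reduces to 0 = 3/2, a contradiction. The system is inconsistent.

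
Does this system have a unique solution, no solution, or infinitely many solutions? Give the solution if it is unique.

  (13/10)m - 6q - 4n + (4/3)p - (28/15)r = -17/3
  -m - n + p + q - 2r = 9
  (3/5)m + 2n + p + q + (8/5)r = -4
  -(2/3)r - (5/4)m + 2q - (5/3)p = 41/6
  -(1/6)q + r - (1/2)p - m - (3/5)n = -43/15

Row-reduce:
R1 ← R1 / (13/10).
R2 ← R2 + 1·R1.
R3 ← R3 − 3/5·R1.
R4 ← R4 + 5/4·R1.
R5 ← R5 + 1·R1.
R2 ← R2 / (-53/13).
R1 ← R1 + 40/13·R2.
R3 ← R3 − 50/13·R2.
R4 ← R4 + 50/13·R2.
R5 ← R5 + 239/65·R2.
R3 ← R3 / (365/159).
R1 ← R1 + 80/159·R3.
R2 ← R2 + 79/159·R3.
R4 ← R4 + 365/159·R3.
R5 ← R5 + 2069/1590·R3.
Swap R4 and R5.
R4 ← R4 / (-7217/5475).
R1 ← R1 + 132/73·R4.
R2 ← R2 − 352/365·R4.
R3 ← R3 − 57/365·R4.
Rank is 4 with 5 unknowns, leaving r free.

infinitely many solutions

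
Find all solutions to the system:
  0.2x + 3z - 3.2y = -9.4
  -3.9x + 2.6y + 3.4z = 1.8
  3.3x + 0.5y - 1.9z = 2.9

Row-reduce the augmented matrix:
R1 ← R1 / (1/5).
R2 ← R2 + 39/10·R1.
R3 ← R3 − 33/10·R1.
R2 ← R2 / (-299/5).
R1 ← R1 + 16·R2.
R3 ← R3 − 533/10·R2.
R3 ← R3 / (347/92).
R1 ← R1 + 467/299·R3.
R2 ← R2 + 619/598·R3.
Reading off the reduced rows gives x = 0, y = 2, z = -1.

x = 0, y = 2, z = -1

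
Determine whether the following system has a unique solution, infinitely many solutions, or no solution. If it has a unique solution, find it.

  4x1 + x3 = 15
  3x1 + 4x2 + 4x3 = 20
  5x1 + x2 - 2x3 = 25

Row-reduce the augmented matrix:
R1 ← R1 / (4).
R2 ← R2 − 3·R1.
R3 ← R3 − 5·R1.
R2 ← R2 / (4).
R3 ← R3 − 1·R2.
R3 ← R3 / (-65/16).
R1 ← R1 − 1/4·R3.
R2 ← R2 − 13/16·R3.
Reading off the reduced rows gives x1 = 4, x2 = 3, x3 = -1.

x1 = 4, x2 = 3, x3 = -1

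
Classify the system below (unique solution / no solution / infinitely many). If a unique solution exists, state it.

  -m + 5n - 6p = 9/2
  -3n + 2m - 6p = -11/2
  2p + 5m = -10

m = -2, n = 1/2, p = 0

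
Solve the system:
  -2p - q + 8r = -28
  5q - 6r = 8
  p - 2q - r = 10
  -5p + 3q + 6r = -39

Row-reduce the augmented matrix:
R1 ← R1 / (-2).
R3 ← R3 − 1·R1.
R4 ← R4 + 5·R1.
R2 ← R2 / (5).
R1 ← R1 − 1/2·R2.
R3 ← R3 + 5/2·R2.
R4 ← R4 − 11/2·R2.
Swap R3 and R4.
R3 ← R3 / (-37/5).
R1 ← R1 + 17/5·R3.
R2 ← R2 + 6/5·R3.
R4 reduces to 0 = 0, so the extra equation is consistent.
Reading off the reduced rows gives p = 3, q = -2, r = -3.

p = 3, q = -2, r = -3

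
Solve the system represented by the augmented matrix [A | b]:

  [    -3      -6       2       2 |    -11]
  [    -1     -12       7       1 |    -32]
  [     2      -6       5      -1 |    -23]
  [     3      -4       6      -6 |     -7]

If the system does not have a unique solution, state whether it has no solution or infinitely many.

no solution

Row-reduce:
R1 ← R1 / (-3).
R2 ← R2 + 1·R1.
R3 ← R3 − 2·R1.
R4 ← R4 − 3·R1.
R2 ← R2 / (-10).
R1 ← R1 − 2·R2.
R3 ← R3 + 10·R2.
R4 ← R4 + 10·R2.
Swap R3 and R4.
R3 ← R3 / (5/3).
R1 ← R1 − 3/5·R3.
R2 ← R2 + 19/30·R3.
Row 4 reduces to 0 = -2, a contradiction. The system is inconsistent.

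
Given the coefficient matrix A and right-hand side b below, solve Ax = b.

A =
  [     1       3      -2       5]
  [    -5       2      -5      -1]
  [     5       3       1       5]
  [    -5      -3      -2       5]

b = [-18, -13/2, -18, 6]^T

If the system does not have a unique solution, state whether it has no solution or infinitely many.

Row-reduce the augmented matrix:
R2 ← R2 + 5·R1.
R3 ← R3 − 5·R1.
R4 ← R4 + 5·R1.
R2 ← R2 / (17).
R1 ← R1 − 3·R2.
R3 ← R3 + 12·R2.
R4 ← R4 − 12·R2.
R3 ← R3 / (7/17).
R1 ← R1 − 11/17·R3.
R2 ← R2 + 15/17·R3.
R4 ← R4 + 24/17·R3.
R4 ← R4 / (18/7).
R1 ← R1 − 39/7·R4.
R2 ← R2 + 36/7·R4.
R3 ← R3 + 52/7·R4.
Reading off the reduced rows gives x_1 = -3/2, x_2 = -5/2, x_3 = 2, x_4 = -1.

x_1 = -3/2, x_2 = -5/2, x_3 = 2, x_4 = -1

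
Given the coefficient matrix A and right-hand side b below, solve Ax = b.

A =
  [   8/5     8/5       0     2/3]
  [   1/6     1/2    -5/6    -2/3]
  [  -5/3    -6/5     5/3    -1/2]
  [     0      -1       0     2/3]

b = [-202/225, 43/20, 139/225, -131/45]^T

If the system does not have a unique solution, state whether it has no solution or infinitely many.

Row-reduce the augmented matrix:
R1 ← R1 / (8/5).
R2 ← R2 − 1/6·R1.
R3 ← R3 + 5/3·R1.
R2 ← R2 / (1/3).
R1 ← R1 − 1·R2.
R3 ← R3 − 7/15·R2.
R4 ← R4 + 1·R2.
R3 ← R3 / (17/6).
R1 ← R1 − 5/2·R3.
R2 ← R2 + 5/2·R3.
R4 ← R4 + 5/2·R3.
R4 ← R4 / (-47/102).
R1 ← R1 − 105/68·R4.
R2 ← R2 + 115/102·R4.
R3 ← R3 − 147/340·R4.
Reading off the reduced rows gives x_1 = -5/3, x_2 = 9/5, x_3 = -1/2, x_4 = -5/3.

x_1 = -5/3, x_2 = 9/5, x_3 = -1/2, x_4 = -5/3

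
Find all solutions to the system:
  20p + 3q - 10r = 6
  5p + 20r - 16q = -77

infinitely many solutions

Row-reduce:
R1 ← R1 / (20).
R2 ← R2 − 5·R1.
R2 ← R2 / (-67/4).
R1 ← R1 − 3/20·R2.
Rank is 2 with 3 unknowns, leaving r free.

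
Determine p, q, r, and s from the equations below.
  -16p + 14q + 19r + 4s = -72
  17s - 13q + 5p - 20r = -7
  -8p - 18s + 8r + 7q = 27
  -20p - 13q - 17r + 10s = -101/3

p = 5/3, q = 1/3, r = -2, s = -3

Row-reduce the augmented matrix:
R1 ← R1 / (-16).
R2 ← R2 − 5·R1.
R3 ← R3 + 8·R1.
R4 ← R4 + 20·R1.
R2 ← R2 / (-69/8).
R1 ← R1 + 7/8·R2.
R4 ← R4 + 61/2·R2.
R3 ← R3 / (-3/2).
R1 ← R1 − 11/46·R3.
R2 ← R2 − 75/46·R3.
R4 ← R4 − 413/46·R3.
R4 ← R4 / (-12368/69).
R1 ← R1 + 365/69·R4.
R2 ← R2 + 1646/69·R4.
R3 ← R3 − 40/3·R4.
Reading off the reduced rows gives p = 5/3, q = 1/3, r = -2, s = -3.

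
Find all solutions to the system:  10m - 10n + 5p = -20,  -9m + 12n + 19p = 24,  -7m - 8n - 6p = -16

Row-reduce the augmented matrix:
R1 ← R1 / (10).
R2 ← R2 + 9·R1.
R3 ← R3 + 7·R1.
R2 ← R2 / (3).
R1 ← R1 + 1·R2.
R3 ← R3 + 15·R2.
R3 ← R3 / (115).
R1 ← R1 − 25/3·R3.
R2 ← R2 − 47/6·R3.
Reading off the reduced rows gives m = 0, n = 2, p = 0.

m = 0, n = 2, p = 0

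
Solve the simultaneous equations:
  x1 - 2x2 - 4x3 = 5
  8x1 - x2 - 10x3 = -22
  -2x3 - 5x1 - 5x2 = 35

Row-reduce:
R2 ← R2 − 8·R1.
R3 ← R3 + 5·R1.
R2 ← R2 / (15).
R1 ← R1 + 2·R2.
R3 ← R3 + 15·R2.
Row 3 reduces to 0 = -2, a contradiction. The system is inconsistent.

no solution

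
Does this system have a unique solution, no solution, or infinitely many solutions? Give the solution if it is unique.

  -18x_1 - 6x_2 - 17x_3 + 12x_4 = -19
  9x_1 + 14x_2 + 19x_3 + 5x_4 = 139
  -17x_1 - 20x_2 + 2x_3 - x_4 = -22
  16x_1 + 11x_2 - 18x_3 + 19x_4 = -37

x_1 = -3, x_2 = 4, x_3 = 5, x_4 = 3

Row-reduce the augmented matrix:
R1 ← R1 / (-18).
R2 ← R2 − 9·R1.
R3 ← R3 + 17·R1.
R4 ← R4 − 16·R1.
R2 ← R2 / (11).
R1 ← R1 − 1/3·R2.
R3 ← R3 + 43/3·R2.
R4 ← R4 − 17/3·R2.
R3 ← R3 / (3142/99).
R1 ← R1 − 62/99·R3.
R2 ← R2 − 21/22·R3.
R4 ← R4 + 7627/198·R3.
R4 ← R4 / (83035/3142).
R1 ← R1 + 1633/1571·R4.
R2 ← R2 − 2953/3142·R4.
R3 ← R3 − 99/1571·R4.
Reading off the reduced rows gives x_1 = -3, x_2 = 4, x_3 = 5, x_4 = 3.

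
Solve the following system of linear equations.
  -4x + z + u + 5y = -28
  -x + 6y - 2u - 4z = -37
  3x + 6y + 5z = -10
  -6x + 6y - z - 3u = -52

x = 3, y = -4, z = 1, u = 3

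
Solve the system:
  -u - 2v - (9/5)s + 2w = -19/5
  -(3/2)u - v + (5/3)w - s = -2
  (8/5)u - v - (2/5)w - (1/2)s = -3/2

Row-reduce:
R1 ← R1 / (-1).
R2 ← R2 + 3/2·R1.
R3 ← R3 − 8/5·R1.
R2 ← R2 / (2).
R1 ← R1 − 2·R2.
R3 ← R3 + 21/5·R2.
R3 ← R3 / (19/100).
R1 ← R1 − 1/10·R3.
R2 ← R2 − 17/20·R3.
Rank is 3 with 4 unknowns, leaving w free.

infinitely many solutions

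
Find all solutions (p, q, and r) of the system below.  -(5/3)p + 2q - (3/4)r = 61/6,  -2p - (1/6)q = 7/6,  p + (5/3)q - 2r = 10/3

Row-reduce the augmented matrix:
R1 ← R1 / (-5/3).
R2 ← R2 + 2·R1.
R3 ← R3 − 1·R1.
R2 ← R2 / (-77/30).
R1 ← R1 + 6/5·R2.
R3 ← R3 − 43/15·R2.
R3 ← R3 / (-445/308).
R1 ← R1 − 9/308·R3.
R2 ← R2 + 27/77·R3.
Reading off the reduced rows gives p = -1, q = 5, r = 2.

p = -1, q = 5, r = 2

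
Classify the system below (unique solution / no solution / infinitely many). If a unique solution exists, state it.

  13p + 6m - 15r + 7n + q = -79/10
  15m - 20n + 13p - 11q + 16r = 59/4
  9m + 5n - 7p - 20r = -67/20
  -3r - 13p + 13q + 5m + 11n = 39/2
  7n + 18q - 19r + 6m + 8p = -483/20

m = 8/5, n = 7/4, p = -1/2, q = -3/4, r = 3/2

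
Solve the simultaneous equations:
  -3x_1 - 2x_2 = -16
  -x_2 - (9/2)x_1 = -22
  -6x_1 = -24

no solution

Row-reduce:
R1 ← R1 / (-3).
R2 ← R2 + 9/2·R1.
R3 ← R3 + 6·R1.
R2 ← R2 / (2).
R1 ← R1 − 2/3·R2.
R3 ← R3 − 4·R2.
Row 3 reduces to 0 = 4, a contradiction. The system is inconsistent.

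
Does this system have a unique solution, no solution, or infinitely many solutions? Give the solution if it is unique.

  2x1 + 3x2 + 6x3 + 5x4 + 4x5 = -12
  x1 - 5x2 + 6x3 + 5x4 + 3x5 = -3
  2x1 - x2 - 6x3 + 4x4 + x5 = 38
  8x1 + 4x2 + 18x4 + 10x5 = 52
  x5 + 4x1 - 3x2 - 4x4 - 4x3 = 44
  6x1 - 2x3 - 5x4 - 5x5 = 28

Row-reduce the augmented matrix:
R1 ← R1 / (2).
R2 ← R2 − 1·R1.
R3 ← R3 − 2·R1.
R4 ← R4 − 8·R1.
R5 ← R5 − 4·R1.
R6 ← R6 − 6·R1.
R2 ← R2 / (-13/2).
R1 ← R1 − 3/2·R2.
R3 ← R3 + 4·R2.
R4 ← R4 + 8·R2.
R5 ← R5 + 9·R2.
R6 ← R6 + 9·R2.
R3 ← R3 / (-180/13).
R1 ← R1 − 48/13·R3.
R2 ← R2 + 6/13·R3.
R4 ← R4 + 360/13·R3.
R5 ← R5 + 262/13·R3.
R6 ← R6 + 314/13·R3.
Swap R4 and R5.
R4 ← R4 / (-413/30).
R1 ← R1 − 12/5·R4.
R2 ← R2 + 3/10·R4.
R3 ← R3 − 11/60·R4.
R6 ← R6 + 571/30·R4.
Swap R5 and R6.
R5 ← R5 / (-9616/1239).
R1 ← R1 − 895/1239·R5.
R2 ← R2 − 43/1239·R5.
R3 ← R3 − 272/1239·R5.
R4 ← R4 − 281/1239·R5.
R6 reduces to 0 = 0, so the extra equation is consistent.
Reading off the reduced rows gives x1 = 5, x2 = -2, x3 = -4, x4 = 0, x5 = 2.

x1 = 5, x2 = -2, x3 = -4, x4 = 0, x5 = 2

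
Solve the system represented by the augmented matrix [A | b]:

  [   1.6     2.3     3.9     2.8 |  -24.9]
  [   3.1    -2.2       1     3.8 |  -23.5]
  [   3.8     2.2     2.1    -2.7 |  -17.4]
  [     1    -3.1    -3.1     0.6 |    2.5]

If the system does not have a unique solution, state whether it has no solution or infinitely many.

Row-reduce the augmented matrix:
R1 ← R1 / (8/5).
R2 ← R2 − 31/10·R1.
R3 ← R3 − 19/5·R1.
R4 ← R4 − 1·R1.
R2 ← R2 / (-213/32).
R1 ← R1 − 23/16·R2.
R3 ← R3 + 261/80·R2.
R4 ← R4 + 363/80·R2.
R3 ← R3 / (-14019/3550).
R1 ← R1 − 1088/1065·R3.
R2 ← R2 − 1049/1065·R3.
R4 ← R4 + 1896/1775·R3.
R4 ← R4 / (53071/23365).
R1 ← R1 + 34222/42057·R4.
R2 ← R2 + 79459/42057·R4.
R3 ← R3 − 30365/14019·R4.
Reading off the reduced rows gives x_1 = -5, x_2 = -2, x_3 = -1, x_4 = -3.

x_1 = -5, x_2 = -2, x_3 = -1, x_4 = -3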